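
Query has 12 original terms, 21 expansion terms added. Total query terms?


Original terms: 12
Expansion terms: 21
Total = 12 + 21 = 33

33


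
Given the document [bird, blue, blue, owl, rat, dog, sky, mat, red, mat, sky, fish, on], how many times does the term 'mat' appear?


Document has 13 words
Scanning for 'mat':
Found at positions: [7, 9]
Count = 2

2


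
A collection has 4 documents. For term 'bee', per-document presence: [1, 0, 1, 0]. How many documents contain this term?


Checking each document for 'bee':
Doc 1: present
Doc 2: absent
Doc 3: present
Doc 4: absent
df = sum of presences = 1 + 0 + 1 + 0 = 2

2


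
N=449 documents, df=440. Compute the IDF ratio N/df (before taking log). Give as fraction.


IDF ratio = N / df
= 449 / 440
= 449/440

449/440


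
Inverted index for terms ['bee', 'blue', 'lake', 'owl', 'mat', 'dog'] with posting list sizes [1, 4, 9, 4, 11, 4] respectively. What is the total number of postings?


Summing posting list sizes:
'bee': 1 postings
'blue': 4 postings
'lake': 9 postings
'owl': 4 postings
'mat': 11 postings
'dog': 4 postings
Total = 1 + 4 + 9 + 4 + 11 + 4 = 33

33


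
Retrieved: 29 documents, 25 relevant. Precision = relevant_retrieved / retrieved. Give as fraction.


Precision = relevant_retrieved / total_retrieved
= 25 / 29
= 25 / (25 + 4)
= 25/29

25/29


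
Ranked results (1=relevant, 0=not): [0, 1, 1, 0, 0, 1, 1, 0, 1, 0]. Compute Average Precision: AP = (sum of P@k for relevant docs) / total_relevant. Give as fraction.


Computing P@k for each relevant position:
Position 1: not relevant
Position 2: relevant, P@2 = 1/2 = 1/2
Position 3: relevant, P@3 = 2/3 = 2/3
Position 4: not relevant
Position 5: not relevant
Position 6: relevant, P@6 = 3/6 = 1/2
Position 7: relevant, P@7 = 4/7 = 4/7
Position 8: not relevant
Position 9: relevant, P@9 = 5/9 = 5/9
Position 10: not relevant
Sum of P@k = 1/2 + 2/3 + 1/2 + 4/7 + 5/9 = 176/63
AP = 176/63 / 5 = 176/315

176/315


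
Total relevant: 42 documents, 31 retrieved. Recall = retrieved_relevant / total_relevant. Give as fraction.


Recall = retrieved_relevant / total_relevant
= 31 / 42
= 31 / (31 + 11)
= 31/42

31/42


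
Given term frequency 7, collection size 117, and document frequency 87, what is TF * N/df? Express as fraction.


TF * (N/df)
= 7 * (117/87)
= 7 * 39/29
= 273/29

273/29


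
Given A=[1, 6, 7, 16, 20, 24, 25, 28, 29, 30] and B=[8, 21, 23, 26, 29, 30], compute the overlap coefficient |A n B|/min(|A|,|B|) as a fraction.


A intersect B = [29, 30]
|A intersect B| = 2
min(|A|, |B|) = min(10, 6) = 6
Overlap = 2 / 6 = 1/3

1/3


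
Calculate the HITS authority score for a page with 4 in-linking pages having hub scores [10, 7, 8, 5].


Authority = sum of hub scores of in-linkers
In-link 1: hub score = 10
In-link 2: hub score = 7
In-link 3: hub score = 8
In-link 4: hub score = 5
Authority = 10 + 7 + 8 + 5 = 30

30


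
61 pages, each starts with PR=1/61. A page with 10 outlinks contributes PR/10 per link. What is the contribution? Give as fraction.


Initial PR = 1/61 = 1/61
Outlinks = 10
Contribution per link = PR / outlinks
= 1/61 / 10
= 1/610

1/610


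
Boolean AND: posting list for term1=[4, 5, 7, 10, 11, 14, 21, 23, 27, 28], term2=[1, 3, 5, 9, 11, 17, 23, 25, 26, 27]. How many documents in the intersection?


Boolean AND: find intersection of posting lists
term1 docs: [4, 5, 7, 10, 11, 14, 21, 23, 27, 28]
term2 docs: [1, 3, 5, 9, 11, 17, 23, 25, 26, 27]
Intersection: [5, 11, 23, 27]
|intersection| = 4

4


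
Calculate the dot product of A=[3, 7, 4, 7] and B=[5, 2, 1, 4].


Dot product = sum of element-wise products
A[0]*B[0] = 3*5 = 15
A[1]*B[1] = 7*2 = 14
A[2]*B[2] = 4*1 = 4
A[3]*B[3] = 7*4 = 28
Sum = 15 + 14 + 4 + 28 = 61

61


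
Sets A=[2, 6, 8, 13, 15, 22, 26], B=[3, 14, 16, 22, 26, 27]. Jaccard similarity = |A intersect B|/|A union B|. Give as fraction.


A intersect B = [22, 26]
|A intersect B| = 2
A union B = [2, 3, 6, 8, 13, 14, 15, 16, 22, 26, 27]
|A union B| = 11
Jaccard = 2/11 = 2/11

2/11


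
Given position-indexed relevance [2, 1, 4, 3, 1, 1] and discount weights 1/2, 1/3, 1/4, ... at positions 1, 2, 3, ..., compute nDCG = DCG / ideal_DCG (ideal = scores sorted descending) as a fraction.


Position discount weights w_i = 1/(i+1) for i=1..6:
Weights = [1/2, 1/3, 1/4, 1/5, 1/6, 1/7]
Actual relevance: [2, 1, 4, 3, 1, 1]
DCG = 2/2 + 1/3 + 4/4 + 3/5 + 1/6 + 1/7 = 227/70
Ideal relevance (sorted desc): [4, 3, 2, 1, 1, 1]
Ideal DCG = 4/2 + 3/3 + 2/4 + 1/5 + 1/6 + 1/7 = 421/105
nDCG = DCG / ideal_DCG = 227/70 / 421/105 = 681/842

681/842


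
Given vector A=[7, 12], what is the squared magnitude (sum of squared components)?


|A|^2 = sum of squared components
A[0]^2 = 7^2 = 49
A[1]^2 = 12^2 = 144
Sum = 49 + 144 = 193

193


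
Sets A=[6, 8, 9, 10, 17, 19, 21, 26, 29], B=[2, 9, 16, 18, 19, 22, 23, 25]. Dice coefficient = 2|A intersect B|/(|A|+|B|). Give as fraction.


A intersect B = [9, 19]
|A intersect B| = 2
|A| = 9, |B| = 8
Dice = 2*2 / (9+8)
= 4 / 17 = 4/17

4/17


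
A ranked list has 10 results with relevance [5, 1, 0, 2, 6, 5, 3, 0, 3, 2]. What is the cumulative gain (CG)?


Cumulative Gain = sum of relevance scores
Position 1: rel=5, running sum=5
Position 2: rel=1, running sum=6
Position 3: rel=0, running sum=6
Position 4: rel=2, running sum=8
Position 5: rel=6, running sum=14
Position 6: rel=5, running sum=19
Position 7: rel=3, running sum=22
Position 8: rel=0, running sum=22
Position 9: rel=3, running sum=25
Position 10: rel=2, running sum=27
CG = 27

27


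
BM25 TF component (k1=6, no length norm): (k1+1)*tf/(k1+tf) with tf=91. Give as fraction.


BM25 TF component = (k1+1)*tf / (k1+tf)
k1 = 6, tf = 91
Numerator = (6+1)*91 = 637
Denominator = 6 + 91 = 97
= 637/97 = 637/97

637/97


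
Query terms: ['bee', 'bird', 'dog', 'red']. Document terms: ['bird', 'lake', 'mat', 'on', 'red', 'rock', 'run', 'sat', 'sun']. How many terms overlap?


Query terms: ['bee', 'bird', 'dog', 'red']
Document terms: ['bird', 'lake', 'mat', 'on', 'red', 'rock', 'run', 'sat', 'sun']
Common terms: ['bird', 'red']
Overlap count = 2

2


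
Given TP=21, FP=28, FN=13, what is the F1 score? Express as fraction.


F1 = 2 * P * R / (P + R)
P = TP/(TP+FP) = 21/49 = 3/7
R = TP/(TP+FN) = 21/34 = 21/34
2 * P * R = 2 * 3/7 * 21/34 = 9/17
P + R = 3/7 + 21/34 = 249/238
F1 = 9/17 / 249/238 = 42/83

42/83


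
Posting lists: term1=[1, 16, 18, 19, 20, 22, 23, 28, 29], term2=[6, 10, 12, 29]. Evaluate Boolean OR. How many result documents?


Boolean OR: find union of posting lists
term1 docs: [1, 16, 18, 19, 20, 22, 23, 28, 29]
term2 docs: [6, 10, 12, 29]
Union: [1, 6, 10, 12, 16, 18, 19, 20, 22, 23, 28, 29]
|union| = 12

12


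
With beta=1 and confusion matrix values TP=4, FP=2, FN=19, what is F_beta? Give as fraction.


P = TP/(TP+FP) = 4/6 = 2/3
R = TP/(TP+FN) = 4/23 = 4/23
beta^2 = 1^2 = 1
(1 + beta^2) = 2
Numerator = (1+beta^2)*P*R = 16/69
Denominator = beta^2*P + R = 2/3 + 4/23 = 58/69
F_beta = 8/29

8/29


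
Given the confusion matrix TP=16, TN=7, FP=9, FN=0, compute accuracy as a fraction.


Accuracy = (TP + TN) / (TP + TN + FP + FN)
TP + TN = 16 + 7 = 23
Total = 16 + 7 + 9 + 0 = 32
Accuracy = 23 / 32 = 23/32

23/32


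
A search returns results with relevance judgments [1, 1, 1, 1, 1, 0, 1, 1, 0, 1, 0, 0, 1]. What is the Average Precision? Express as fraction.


Computing P@k for each relevant position:
Position 1: relevant, P@1 = 1/1 = 1
Position 2: relevant, P@2 = 2/2 = 1
Position 3: relevant, P@3 = 3/3 = 1
Position 4: relevant, P@4 = 4/4 = 1
Position 5: relevant, P@5 = 5/5 = 1
Position 6: not relevant
Position 7: relevant, P@7 = 6/7 = 6/7
Position 8: relevant, P@8 = 7/8 = 7/8
Position 9: not relevant
Position 10: relevant, P@10 = 8/10 = 4/5
Position 11: not relevant
Position 12: not relevant
Position 13: relevant, P@13 = 9/13 = 9/13
Sum of P@k = 1 + 1 + 1 + 1 + 1 + 6/7 + 7/8 + 4/5 + 9/13 = 29937/3640
AP = 29937/3640 / 9 = 9979/10920

9979/10920


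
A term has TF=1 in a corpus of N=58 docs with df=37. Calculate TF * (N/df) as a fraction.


TF * (N/df)
= 1 * (58/37)
= 1 * 58/37
= 58/37

58/37


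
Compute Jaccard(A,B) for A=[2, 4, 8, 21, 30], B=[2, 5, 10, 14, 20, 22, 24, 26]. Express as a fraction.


A intersect B = [2]
|A intersect B| = 1
A union B = [2, 4, 5, 8, 10, 14, 20, 21, 22, 24, 26, 30]
|A union B| = 12
Jaccard = 1/12 = 1/12

1/12


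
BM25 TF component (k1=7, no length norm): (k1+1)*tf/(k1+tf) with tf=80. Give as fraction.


BM25 TF component = (k1+1)*tf / (k1+tf)
k1 = 7, tf = 80
Numerator = (7+1)*80 = 640
Denominator = 7 + 80 = 87
= 640/87 = 640/87

640/87


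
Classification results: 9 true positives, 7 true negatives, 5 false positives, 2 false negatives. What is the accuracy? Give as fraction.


Accuracy = (TP + TN) / (TP + TN + FP + FN)
TP + TN = 9 + 7 = 16
Total = 9 + 7 + 5 + 2 = 23
Accuracy = 16 / 23 = 16/23

16/23


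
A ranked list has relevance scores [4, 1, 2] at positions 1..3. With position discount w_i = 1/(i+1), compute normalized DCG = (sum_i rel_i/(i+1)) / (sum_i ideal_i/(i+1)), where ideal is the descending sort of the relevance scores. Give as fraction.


Position discount weights w_i = 1/(i+1) for i=1..3:
Weights = [1/2, 1/3, 1/4]
Actual relevance: [4, 1, 2]
DCG = 4/2 + 1/3 + 2/4 = 17/6
Ideal relevance (sorted desc): [4, 2, 1]
Ideal DCG = 4/2 + 2/3 + 1/4 = 35/12
nDCG = DCG / ideal_DCG = 17/6 / 35/12 = 34/35

34/35


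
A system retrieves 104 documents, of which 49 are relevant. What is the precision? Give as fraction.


Precision = relevant_retrieved / total_retrieved
= 49 / 104
= 49 / (49 + 55)
= 49/104

49/104


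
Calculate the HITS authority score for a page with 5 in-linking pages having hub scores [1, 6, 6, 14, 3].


Authority = sum of hub scores of in-linkers
In-link 1: hub score = 1
In-link 2: hub score = 6
In-link 3: hub score = 6
In-link 4: hub score = 14
In-link 5: hub score = 3
Authority = 1 + 6 + 6 + 14 + 3 = 30

30


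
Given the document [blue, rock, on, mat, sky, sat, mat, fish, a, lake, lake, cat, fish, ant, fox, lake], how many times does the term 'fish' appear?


Document has 16 words
Scanning for 'fish':
Found at positions: [7, 12]
Count = 2

2


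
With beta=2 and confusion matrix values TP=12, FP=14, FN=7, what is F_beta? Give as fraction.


P = TP/(TP+FP) = 12/26 = 6/13
R = TP/(TP+FN) = 12/19 = 12/19
beta^2 = 2^2 = 4
(1 + beta^2) = 5
Numerator = (1+beta^2)*P*R = 360/247
Denominator = beta^2*P + R = 24/13 + 12/19 = 612/247
F_beta = 10/17

10/17


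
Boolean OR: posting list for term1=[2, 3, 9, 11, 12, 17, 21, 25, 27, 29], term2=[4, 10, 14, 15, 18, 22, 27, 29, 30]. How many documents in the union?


Boolean OR: find union of posting lists
term1 docs: [2, 3, 9, 11, 12, 17, 21, 25, 27, 29]
term2 docs: [4, 10, 14, 15, 18, 22, 27, 29, 30]
Union: [2, 3, 4, 9, 10, 11, 12, 14, 15, 17, 18, 21, 22, 25, 27, 29, 30]
|union| = 17

17


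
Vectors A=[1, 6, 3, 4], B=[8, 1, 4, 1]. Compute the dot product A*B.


Dot product = sum of element-wise products
A[0]*B[0] = 1*8 = 8
A[1]*B[1] = 6*1 = 6
A[2]*B[2] = 3*4 = 12
A[3]*B[3] = 4*1 = 4
Sum = 8 + 6 + 12 + 4 = 30

30


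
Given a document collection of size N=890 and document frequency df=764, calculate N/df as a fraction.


IDF ratio = N / df
= 890 / 764
= 445/382

445/382


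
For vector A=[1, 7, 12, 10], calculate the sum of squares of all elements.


|A|^2 = sum of squared components
A[0]^2 = 1^2 = 1
A[1]^2 = 7^2 = 49
A[2]^2 = 12^2 = 144
A[3]^2 = 10^2 = 100
Sum = 1 + 49 + 144 + 100 = 294

294


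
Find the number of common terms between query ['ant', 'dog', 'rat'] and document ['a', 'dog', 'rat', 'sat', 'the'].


Query terms: ['ant', 'dog', 'rat']
Document terms: ['a', 'dog', 'rat', 'sat', 'the']
Common terms: ['dog', 'rat']
Overlap count = 2

2


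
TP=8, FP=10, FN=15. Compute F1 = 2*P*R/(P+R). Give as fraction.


F1 = 2 * P * R / (P + R)
P = TP/(TP+FP) = 8/18 = 4/9
R = TP/(TP+FN) = 8/23 = 8/23
2 * P * R = 2 * 4/9 * 8/23 = 64/207
P + R = 4/9 + 8/23 = 164/207
F1 = 64/207 / 164/207 = 16/41

16/41


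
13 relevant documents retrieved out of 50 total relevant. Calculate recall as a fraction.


Recall = retrieved_relevant / total_relevant
= 13 / 50
= 13 / (13 + 37)
= 13/50

13/50


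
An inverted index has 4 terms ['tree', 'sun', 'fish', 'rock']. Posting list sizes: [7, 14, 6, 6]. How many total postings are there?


Summing posting list sizes:
'tree': 7 postings
'sun': 14 postings
'fish': 6 postings
'rock': 6 postings
Total = 7 + 14 + 6 + 6 = 33

33


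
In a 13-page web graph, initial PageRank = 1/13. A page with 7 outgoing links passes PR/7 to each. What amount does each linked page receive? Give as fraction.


Initial PR = 1/13 = 1/13
Outlinks = 7
Contribution per link = PR / outlinks
= 1/13 / 7
= 1/91

1/91


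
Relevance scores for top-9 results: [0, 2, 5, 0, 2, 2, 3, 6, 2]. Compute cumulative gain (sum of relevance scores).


Cumulative Gain = sum of relevance scores
Position 1: rel=0, running sum=0
Position 2: rel=2, running sum=2
Position 3: rel=5, running sum=7
Position 4: rel=0, running sum=7
Position 5: rel=2, running sum=9
Position 6: rel=2, running sum=11
Position 7: rel=3, running sum=14
Position 8: rel=6, running sum=20
Position 9: rel=2, running sum=22
CG = 22

22


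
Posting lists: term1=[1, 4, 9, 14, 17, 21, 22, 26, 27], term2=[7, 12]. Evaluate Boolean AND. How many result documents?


Boolean AND: find intersection of posting lists
term1 docs: [1, 4, 9, 14, 17, 21, 22, 26, 27]
term2 docs: [7, 12]
Intersection: []
|intersection| = 0

0


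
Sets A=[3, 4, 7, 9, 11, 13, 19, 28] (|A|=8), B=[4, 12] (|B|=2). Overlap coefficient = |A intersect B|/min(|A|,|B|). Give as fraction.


A intersect B = [4]
|A intersect B| = 1
min(|A|, |B|) = min(8, 2) = 2
Overlap = 1 / 2 = 1/2

1/2


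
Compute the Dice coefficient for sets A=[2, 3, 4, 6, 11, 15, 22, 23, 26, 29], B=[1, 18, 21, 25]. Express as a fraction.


A intersect B = []
|A intersect B| = 0
|A| = 10, |B| = 4
Dice = 2*0 / (10+4)
= 0 / 14 = 0

0


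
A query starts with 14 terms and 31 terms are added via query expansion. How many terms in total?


Original terms: 14
Expansion terms: 31
Total = 14 + 31 = 45

45


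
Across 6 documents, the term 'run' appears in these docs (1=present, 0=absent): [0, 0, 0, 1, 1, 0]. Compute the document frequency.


Checking each document for 'run':
Doc 1: absent
Doc 2: absent
Doc 3: absent
Doc 4: present
Doc 5: present
Doc 6: absent
df = sum of presences = 0 + 0 + 0 + 1 + 1 + 0 = 2

2


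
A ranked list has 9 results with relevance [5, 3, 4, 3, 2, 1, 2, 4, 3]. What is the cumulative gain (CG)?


Cumulative Gain = sum of relevance scores
Position 1: rel=5, running sum=5
Position 2: rel=3, running sum=8
Position 3: rel=4, running sum=12
Position 4: rel=3, running sum=15
Position 5: rel=2, running sum=17
Position 6: rel=1, running sum=18
Position 7: rel=2, running sum=20
Position 8: rel=4, running sum=24
Position 9: rel=3, running sum=27
CG = 27

27


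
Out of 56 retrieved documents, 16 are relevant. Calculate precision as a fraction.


Precision = relevant_retrieved / total_retrieved
= 16 / 56
= 16 / (16 + 40)
= 2/7

2/7


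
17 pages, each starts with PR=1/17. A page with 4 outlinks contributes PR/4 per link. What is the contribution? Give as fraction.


Initial PR = 1/17 = 1/17
Outlinks = 4
Contribution per link = PR / outlinks
= 1/17 / 4
= 1/68

1/68


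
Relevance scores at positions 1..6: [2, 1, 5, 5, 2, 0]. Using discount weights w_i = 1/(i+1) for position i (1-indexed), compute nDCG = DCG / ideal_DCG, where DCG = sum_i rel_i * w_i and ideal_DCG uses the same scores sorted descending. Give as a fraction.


Position discount weights w_i = 1/(i+1) for i=1..6:
Weights = [1/2, 1/3, 1/4, 1/5, 1/6, 1/7]
Actual relevance: [2, 1, 5, 5, 2, 0]
DCG = 2/2 + 1/3 + 5/4 + 5/5 + 2/6 + 0/7 = 47/12
Ideal relevance (sorted desc): [5, 5, 2, 2, 1, 0]
Ideal DCG = 5/2 + 5/3 + 2/4 + 2/5 + 1/6 + 0/7 = 157/30
nDCG = DCG / ideal_DCG = 47/12 / 157/30 = 235/314

235/314


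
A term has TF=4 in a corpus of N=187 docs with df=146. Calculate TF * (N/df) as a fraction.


TF * (N/df)
= 4 * (187/146)
= 4 * 187/146
= 374/73

374/73


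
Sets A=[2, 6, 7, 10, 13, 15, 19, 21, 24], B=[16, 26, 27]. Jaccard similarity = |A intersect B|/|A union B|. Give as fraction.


A intersect B = []
|A intersect B| = 0
A union B = [2, 6, 7, 10, 13, 15, 16, 19, 21, 24, 26, 27]
|A union B| = 12
Jaccard = 0/12 = 0

0


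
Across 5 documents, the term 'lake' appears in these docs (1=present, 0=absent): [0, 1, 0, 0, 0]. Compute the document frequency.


Checking each document for 'lake':
Doc 1: absent
Doc 2: present
Doc 3: absent
Doc 4: absent
Doc 5: absent
df = sum of presences = 0 + 1 + 0 + 0 + 0 = 1

1


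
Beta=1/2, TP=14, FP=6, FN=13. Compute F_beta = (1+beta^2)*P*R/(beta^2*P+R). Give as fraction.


P = TP/(TP+FP) = 14/20 = 7/10
R = TP/(TP+FN) = 14/27 = 14/27
beta^2 = 1/2^2 = 1/4
(1 + beta^2) = 5/4
Numerator = (1+beta^2)*P*R = 49/108
Denominator = beta^2*P + R = 7/40 + 14/27 = 749/1080
F_beta = 70/107

70/107


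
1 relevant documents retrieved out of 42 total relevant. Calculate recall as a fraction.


Recall = retrieved_relevant / total_relevant
= 1 / 42
= 1 / (1 + 41)
= 1/42

1/42


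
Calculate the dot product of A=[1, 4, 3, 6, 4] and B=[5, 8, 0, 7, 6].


Dot product = sum of element-wise products
A[0]*B[0] = 1*5 = 5
A[1]*B[1] = 4*8 = 32
A[2]*B[2] = 3*0 = 0
A[3]*B[3] = 6*7 = 42
A[4]*B[4] = 4*6 = 24
Sum = 5 + 32 + 0 + 42 + 24 = 103

103


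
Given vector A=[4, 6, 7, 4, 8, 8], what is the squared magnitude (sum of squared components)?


|A|^2 = sum of squared components
A[0]^2 = 4^2 = 16
A[1]^2 = 6^2 = 36
A[2]^2 = 7^2 = 49
A[3]^2 = 4^2 = 16
A[4]^2 = 8^2 = 64
A[5]^2 = 8^2 = 64
Sum = 16 + 36 + 49 + 16 + 64 + 64 = 245

245


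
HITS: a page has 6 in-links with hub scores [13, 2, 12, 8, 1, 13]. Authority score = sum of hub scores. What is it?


Authority = sum of hub scores of in-linkers
In-link 1: hub score = 13
In-link 2: hub score = 2
In-link 3: hub score = 12
In-link 4: hub score = 8
In-link 5: hub score = 1
In-link 6: hub score = 13
Authority = 13 + 2 + 12 + 8 + 1 + 13 = 49

49


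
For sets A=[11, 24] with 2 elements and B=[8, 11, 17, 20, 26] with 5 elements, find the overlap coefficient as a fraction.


A intersect B = [11]
|A intersect B| = 1
min(|A|, |B|) = min(2, 5) = 2
Overlap = 1 / 2 = 1/2

1/2


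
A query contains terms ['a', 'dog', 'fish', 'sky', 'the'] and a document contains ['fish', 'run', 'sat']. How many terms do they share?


Query terms: ['a', 'dog', 'fish', 'sky', 'the']
Document terms: ['fish', 'run', 'sat']
Common terms: ['fish']
Overlap count = 1

1


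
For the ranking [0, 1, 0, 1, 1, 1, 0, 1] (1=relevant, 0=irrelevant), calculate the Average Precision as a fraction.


Computing P@k for each relevant position:
Position 1: not relevant
Position 2: relevant, P@2 = 1/2 = 1/2
Position 3: not relevant
Position 4: relevant, P@4 = 2/4 = 1/2
Position 5: relevant, P@5 = 3/5 = 3/5
Position 6: relevant, P@6 = 4/6 = 2/3
Position 7: not relevant
Position 8: relevant, P@8 = 5/8 = 5/8
Sum of P@k = 1/2 + 1/2 + 3/5 + 2/3 + 5/8 = 347/120
AP = 347/120 / 5 = 347/600

347/600


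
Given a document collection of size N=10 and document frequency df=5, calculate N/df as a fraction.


IDF ratio = N / df
= 10 / 5
= 2

2


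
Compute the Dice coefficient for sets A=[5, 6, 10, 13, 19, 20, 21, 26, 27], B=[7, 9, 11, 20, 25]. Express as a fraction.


A intersect B = [20]
|A intersect B| = 1
|A| = 9, |B| = 5
Dice = 2*1 / (9+5)
= 2 / 14 = 1/7

1/7


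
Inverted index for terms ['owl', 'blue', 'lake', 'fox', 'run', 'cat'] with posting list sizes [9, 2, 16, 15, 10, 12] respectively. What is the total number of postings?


Summing posting list sizes:
'owl': 9 postings
'blue': 2 postings
'lake': 16 postings
'fox': 15 postings
'run': 10 postings
'cat': 12 postings
Total = 9 + 2 + 16 + 15 + 10 + 12 = 64

64


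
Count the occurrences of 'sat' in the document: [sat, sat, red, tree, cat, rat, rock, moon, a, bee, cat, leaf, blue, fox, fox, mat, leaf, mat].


Document has 18 words
Scanning for 'sat':
Found at positions: [0, 1]
Count = 2

2


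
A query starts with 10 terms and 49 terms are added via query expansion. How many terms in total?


Original terms: 10
Expansion terms: 49
Total = 10 + 49 = 59

59


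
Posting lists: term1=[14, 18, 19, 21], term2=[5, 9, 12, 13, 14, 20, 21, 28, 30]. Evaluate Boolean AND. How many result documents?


Boolean AND: find intersection of posting lists
term1 docs: [14, 18, 19, 21]
term2 docs: [5, 9, 12, 13, 14, 20, 21, 28, 30]
Intersection: [14, 21]
|intersection| = 2

2


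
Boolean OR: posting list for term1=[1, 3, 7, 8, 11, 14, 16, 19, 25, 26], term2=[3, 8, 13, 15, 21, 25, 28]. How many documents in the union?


Boolean OR: find union of posting lists
term1 docs: [1, 3, 7, 8, 11, 14, 16, 19, 25, 26]
term2 docs: [3, 8, 13, 15, 21, 25, 28]
Union: [1, 3, 7, 8, 11, 13, 14, 15, 16, 19, 21, 25, 26, 28]
|union| = 14

14


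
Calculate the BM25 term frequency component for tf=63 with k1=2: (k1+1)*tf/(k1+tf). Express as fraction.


BM25 TF component = (k1+1)*tf / (k1+tf)
k1 = 2, tf = 63
Numerator = (2+1)*63 = 189
Denominator = 2 + 63 = 65
= 189/65 = 189/65

189/65


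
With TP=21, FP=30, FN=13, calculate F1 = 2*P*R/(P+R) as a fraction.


F1 = 2 * P * R / (P + R)
P = TP/(TP+FP) = 21/51 = 7/17
R = TP/(TP+FN) = 21/34 = 21/34
2 * P * R = 2 * 7/17 * 21/34 = 147/289
P + R = 7/17 + 21/34 = 35/34
F1 = 147/289 / 35/34 = 42/85

42/85


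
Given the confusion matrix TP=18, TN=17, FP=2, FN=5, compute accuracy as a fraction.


Accuracy = (TP + TN) / (TP + TN + FP + FN)
TP + TN = 18 + 17 = 35
Total = 18 + 17 + 2 + 5 = 42
Accuracy = 35 / 42 = 5/6

5/6


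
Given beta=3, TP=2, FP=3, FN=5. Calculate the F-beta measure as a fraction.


P = TP/(TP+FP) = 2/5 = 2/5
R = TP/(TP+FN) = 2/7 = 2/7
beta^2 = 3^2 = 9
(1 + beta^2) = 10
Numerator = (1+beta^2)*P*R = 8/7
Denominator = beta^2*P + R = 18/5 + 2/7 = 136/35
F_beta = 5/17

5/17


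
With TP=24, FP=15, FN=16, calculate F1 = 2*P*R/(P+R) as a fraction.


F1 = 2 * P * R / (P + R)
P = TP/(TP+FP) = 24/39 = 8/13
R = TP/(TP+FN) = 24/40 = 3/5
2 * P * R = 2 * 8/13 * 3/5 = 48/65
P + R = 8/13 + 3/5 = 79/65
F1 = 48/65 / 79/65 = 48/79

48/79


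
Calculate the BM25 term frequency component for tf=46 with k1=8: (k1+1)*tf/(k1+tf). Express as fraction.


BM25 TF component = (k1+1)*tf / (k1+tf)
k1 = 8, tf = 46
Numerator = (8+1)*46 = 414
Denominator = 8 + 46 = 54
= 414/54 = 23/3

23/3


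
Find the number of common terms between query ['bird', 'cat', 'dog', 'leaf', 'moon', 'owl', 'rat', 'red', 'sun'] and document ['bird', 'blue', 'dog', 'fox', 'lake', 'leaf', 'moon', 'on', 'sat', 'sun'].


Query terms: ['bird', 'cat', 'dog', 'leaf', 'moon', 'owl', 'rat', 'red', 'sun']
Document terms: ['bird', 'blue', 'dog', 'fox', 'lake', 'leaf', 'moon', 'on', 'sat', 'sun']
Common terms: ['bird', 'dog', 'leaf', 'moon', 'sun']
Overlap count = 5

5


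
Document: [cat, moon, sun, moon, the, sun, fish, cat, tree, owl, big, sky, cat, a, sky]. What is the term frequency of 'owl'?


Document has 15 words
Scanning for 'owl':
Found at positions: [9]
Count = 1

1


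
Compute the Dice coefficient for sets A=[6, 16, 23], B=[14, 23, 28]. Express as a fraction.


A intersect B = [23]
|A intersect B| = 1
|A| = 3, |B| = 3
Dice = 2*1 / (3+3)
= 2 / 6 = 1/3

1/3


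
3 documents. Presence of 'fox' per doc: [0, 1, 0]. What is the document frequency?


Checking each document for 'fox':
Doc 1: absent
Doc 2: present
Doc 3: absent
df = sum of presences = 0 + 1 + 0 = 1

1


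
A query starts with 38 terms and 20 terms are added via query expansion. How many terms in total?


Original terms: 38
Expansion terms: 20
Total = 38 + 20 = 58

58


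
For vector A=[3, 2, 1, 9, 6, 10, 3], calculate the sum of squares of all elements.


|A|^2 = sum of squared components
A[0]^2 = 3^2 = 9
A[1]^2 = 2^2 = 4
A[2]^2 = 1^2 = 1
A[3]^2 = 9^2 = 81
A[4]^2 = 6^2 = 36
A[5]^2 = 10^2 = 100
A[6]^2 = 3^2 = 9
Sum = 9 + 4 + 1 + 81 + 36 + 100 + 9 = 240

240


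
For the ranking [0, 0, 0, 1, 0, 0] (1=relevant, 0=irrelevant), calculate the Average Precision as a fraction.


Computing P@k for each relevant position:
Position 1: not relevant
Position 2: not relevant
Position 3: not relevant
Position 4: relevant, P@4 = 1/4 = 1/4
Position 5: not relevant
Position 6: not relevant
Sum of P@k = 1/4 = 1/4
AP = 1/4 / 1 = 1/4

1/4


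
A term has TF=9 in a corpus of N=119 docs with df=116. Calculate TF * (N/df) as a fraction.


TF * (N/df)
= 9 * (119/116)
= 9 * 119/116
= 1071/116

1071/116


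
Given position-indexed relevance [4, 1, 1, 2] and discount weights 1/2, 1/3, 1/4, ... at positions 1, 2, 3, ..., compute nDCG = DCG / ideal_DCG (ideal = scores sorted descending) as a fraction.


Position discount weights w_i = 1/(i+1) for i=1..4:
Weights = [1/2, 1/3, 1/4, 1/5]
Actual relevance: [4, 1, 1, 2]
DCG = 4/2 + 1/3 + 1/4 + 2/5 = 179/60
Ideal relevance (sorted desc): [4, 2, 1, 1]
Ideal DCG = 4/2 + 2/3 + 1/4 + 1/5 = 187/60
nDCG = DCG / ideal_DCG = 179/60 / 187/60 = 179/187

179/187


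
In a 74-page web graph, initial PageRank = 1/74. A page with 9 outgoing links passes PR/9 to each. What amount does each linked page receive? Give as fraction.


Initial PR = 1/74 = 1/74
Outlinks = 9
Contribution per link = PR / outlinks
= 1/74 / 9
= 1/666

1/666


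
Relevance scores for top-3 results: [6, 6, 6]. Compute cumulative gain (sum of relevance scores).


Cumulative Gain = sum of relevance scores
Position 1: rel=6, running sum=6
Position 2: rel=6, running sum=12
Position 3: rel=6, running sum=18
CG = 18

18


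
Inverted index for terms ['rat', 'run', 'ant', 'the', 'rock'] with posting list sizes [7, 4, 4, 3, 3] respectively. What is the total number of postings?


Summing posting list sizes:
'rat': 7 postings
'run': 4 postings
'ant': 4 postings
'the': 3 postings
'rock': 3 postings
Total = 7 + 4 + 4 + 3 + 3 = 21

21


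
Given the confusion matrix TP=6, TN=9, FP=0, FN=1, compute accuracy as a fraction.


Accuracy = (TP + TN) / (TP + TN + FP + FN)
TP + TN = 6 + 9 = 15
Total = 6 + 9 + 0 + 1 = 16
Accuracy = 15 / 16 = 15/16

15/16


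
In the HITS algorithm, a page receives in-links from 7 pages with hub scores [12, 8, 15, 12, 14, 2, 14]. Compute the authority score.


Authority = sum of hub scores of in-linkers
In-link 1: hub score = 12
In-link 2: hub score = 8
In-link 3: hub score = 15
In-link 4: hub score = 12
In-link 5: hub score = 14
In-link 6: hub score = 2
In-link 7: hub score = 14
Authority = 12 + 8 + 15 + 12 + 14 + 2 + 14 = 77

77


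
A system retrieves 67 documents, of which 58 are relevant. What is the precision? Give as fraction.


Precision = relevant_retrieved / total_retrieved
= 58 / 67
= 58 / (58 + 9)
= 58/67

58/67


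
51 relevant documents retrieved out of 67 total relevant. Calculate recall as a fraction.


Recall = retrieved_relevant / total_relevant
= 51 / 67
= 51 / (51 + 16)
= 51/67

51/67


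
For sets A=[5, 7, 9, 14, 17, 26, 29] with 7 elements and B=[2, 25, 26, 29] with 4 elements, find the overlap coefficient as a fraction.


A intersect B = [26, 29]
|A intersect B| = 2
min(|A|, |B|) = min(7, 4) = 4
Overlap = 2 / 4 = 1/2

1/2


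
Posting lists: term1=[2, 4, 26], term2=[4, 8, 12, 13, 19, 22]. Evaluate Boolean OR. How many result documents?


Boolean OR: find union of posting lists
term1 docs: [2, 4, 26]
term2 docs: [4, 8, 12, 13, 19, 22]
Union: [2, 4, 8, 12, 13, 19, 22, 26]
|union| = 8

8


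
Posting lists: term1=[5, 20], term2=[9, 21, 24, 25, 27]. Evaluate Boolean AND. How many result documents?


Boolean AND: find intersection of posting lists
term1 docs: [5, 20]
term2 docs: [9, 21, 24, 25, 27]
Intersection: []
|intersection| = 0

0


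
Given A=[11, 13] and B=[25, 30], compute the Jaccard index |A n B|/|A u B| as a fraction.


A intersect B = []
|A intersect B| = 0
A union B = [11, 13, 25, 30]
|A union B| = 4
Jaccard = 0/4 = 0

0


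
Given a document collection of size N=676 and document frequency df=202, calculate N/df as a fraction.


IDF ratio = N / df
= 676 / 202
= 338/101

338/101


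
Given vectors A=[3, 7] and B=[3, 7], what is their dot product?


Dot product = sum of element-wise products
A[0]*B[0] = 3*3 = 9
A[1]*B[1] = 7*7 = 49
Sum = 9 + 49 = 58

58


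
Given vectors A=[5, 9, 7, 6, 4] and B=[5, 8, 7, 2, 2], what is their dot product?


Dot product = sum of element-wise products
A[0]*B[0] = 5*5 = 25
A[1]*B[1] = 9*8 = 72
A[2]*B[2] = 7*7 = 49
A[3]*B[3] = 6*2 = 12
A[4]*B[4] = 4*2 = 8
Sum = 25 + 72 + 49 + 12 + 8 = 166

166


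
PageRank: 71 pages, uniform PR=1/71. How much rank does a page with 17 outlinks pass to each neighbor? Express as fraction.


Initial PR = 1/71 = 1/71
Outlinks = 17
Contribution per link = PR / outlinks
= 1/71 / 17
= 1/1207

1/1207


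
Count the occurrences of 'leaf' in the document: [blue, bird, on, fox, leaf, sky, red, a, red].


Document has 9 words
Scanning for 'leaf':
Found at positions: [4]
Count = 1

1


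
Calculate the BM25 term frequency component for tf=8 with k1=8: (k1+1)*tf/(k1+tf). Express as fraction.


BM25 TF component = (k1+1)*tf / (k1+tf)
k1 = 8, tf = 8
Numerator = (8+1)*8 = 72
Denominator = 8 + 8 = 16
= 72/16 = 9/2

9/2


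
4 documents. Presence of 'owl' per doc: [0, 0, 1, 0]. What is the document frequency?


Checking each document for 'owl':
Doc 1: absent
Doc 2: absent
Doc 3: present
Doc 4: absent
df = sum of presences = 0 + 0 + 1 + 0 = 1

1


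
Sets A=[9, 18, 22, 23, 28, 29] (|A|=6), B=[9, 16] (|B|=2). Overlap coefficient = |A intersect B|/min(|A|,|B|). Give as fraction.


A intersect B = [9]
|A intersect B| = 1
min(|A|, |B|) = min(6, 2) = 2
Overlap = 1 / 2 = 1/2

1/2


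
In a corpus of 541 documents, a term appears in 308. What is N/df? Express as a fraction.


IDF ratio = N / df
= 541 / 308
= 541/308

541/308


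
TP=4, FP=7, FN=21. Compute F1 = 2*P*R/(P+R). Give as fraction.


F1 = 2 * P * R / (P + R)
P = TP/(TP+FP) = 4/11 = 4/11
R = TP/(TP+FN) = 4/25 = 4/25
2 * P * R = 2 * 4/11 * 4/25 = 32/275
P + R = 4/11 + 4/25 = 144/275
F1 = 32/275 / 144/275 = 2/9

2/9


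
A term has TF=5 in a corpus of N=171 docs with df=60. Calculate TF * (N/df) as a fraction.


TF * (N/df)
= 5 * (171/60)
= 5 * 57/20
= 57/4

57/4


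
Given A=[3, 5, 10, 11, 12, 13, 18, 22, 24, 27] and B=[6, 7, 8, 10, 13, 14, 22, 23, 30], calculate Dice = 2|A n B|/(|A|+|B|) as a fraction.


A intersect B = [10, 13, 22]
|A intersect B| = 3
|A| = 10, |B| = 9
Dice = 2*3 / (10+9)
= 6 / 19 = 6/19

6/19


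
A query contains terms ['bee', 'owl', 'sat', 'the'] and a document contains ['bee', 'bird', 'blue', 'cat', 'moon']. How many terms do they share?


Query terms: ['bee', 'owl', 'sat', 'the']
Document terms: ['bee', 'bird', 'blue', 'cat', 'moon']
Common terms: ['bee']
Overlap count = 1

1


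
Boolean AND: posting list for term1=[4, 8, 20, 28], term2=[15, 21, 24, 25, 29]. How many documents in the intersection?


Boolean AND: find intersection of posting lists
term1 docs: [4, 8, 20, 28]
term2 docs: [15, 21, 24, 25, 29]
Intersection: []
|intersection| = 0

0


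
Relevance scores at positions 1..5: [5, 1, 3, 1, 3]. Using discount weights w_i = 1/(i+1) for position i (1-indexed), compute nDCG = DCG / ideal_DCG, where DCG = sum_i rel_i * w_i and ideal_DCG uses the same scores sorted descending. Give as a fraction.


Position discount weights w_i = 1/(i+1) for i=1..5:
Weights = [1/2, 1/3, 1/4, 1/5, 1/6]
Actual relevance: [5, 1, 3, 1, 3]
DCG = 5/2 + 1/3 + 3/4 + 1/5 + 3/6 = 257/60
Ideal relevance (sorted desc): [5, 3, 3, 1, 1]
Ideal DCG = 5/2 + 3/3 + 3/4 + 1/5 + 1/6 = 277/60
nDCG = DCG / ideal_DCG = 257/60 / 277/60 = 257/277

257/277


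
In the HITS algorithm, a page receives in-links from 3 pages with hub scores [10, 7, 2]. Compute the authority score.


Authority = sum of hub scores of in-linkers
In-link 1: hub score = 10
In-link 2: hub score = 7
In-link 3: hub score = 2
Authority = 10 + 7 + 2 = 19

19


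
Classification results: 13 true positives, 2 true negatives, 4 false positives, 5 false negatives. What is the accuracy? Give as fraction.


Accuracy = (TP + TN) / (TP + TN + FP + FN)
TP + TN = 13 + 2 = 15
Total = 13 + 2 + 4 + 5 = 24
Accuracy = 15 / 24 = 5/8

5/8


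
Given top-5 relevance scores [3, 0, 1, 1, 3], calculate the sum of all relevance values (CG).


Cumulative Gain = sum of relevance scores
Position 1: rel=3, running sum=3
Position 2: rel=0, running sum=3
Position 3: rel=1, running sum=4
Position 4: rel=1, running sum=5
Position 5: rel=3, running sum=8
CG = 8

8


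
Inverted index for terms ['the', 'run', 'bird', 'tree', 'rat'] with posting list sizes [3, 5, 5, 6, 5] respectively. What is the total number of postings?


Summing posting list sizes:
'the': 3 postings
'run': 5 postings
'bird': 5 postings
'tree': 6 postings
'rat': 5 postings
Total = 3 + 5 + 5 + 6 + 5 = 24

24


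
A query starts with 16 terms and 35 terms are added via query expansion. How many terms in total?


Original terms: 16
Expansion terms: 35
Total = 16 + 35 = 51

51


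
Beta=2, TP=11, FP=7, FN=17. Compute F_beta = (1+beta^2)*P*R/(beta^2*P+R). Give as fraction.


P = TP/(TP+FP) = 11/18 = 11/18
R = TP/(TP+FN) = 11/28 = 11/28
beta^2 = 2^2 = 4
(1 + beta^2) = 5
Numerator = (1+beta^2)*P*R = 605/504
Denominator = beta^2*P + R = 22/9 + 11/28 = 715/252
F_beta = 11/26

11/26


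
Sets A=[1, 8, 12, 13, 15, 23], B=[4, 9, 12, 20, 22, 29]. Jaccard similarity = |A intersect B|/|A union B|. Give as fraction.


A intersect B = [12]
|A intersect B| = 1
A union B = [1, 4, 8, 9, 12, 13, 15, 20, 22, 23, 29]
|A union B| = 11
Jaccard = 1/11 = 1/11

1/11


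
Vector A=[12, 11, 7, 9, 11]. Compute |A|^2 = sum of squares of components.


|A|^2 = sum of squared components
A[0]^2 = 12^2 = 144
A[1]^2 = 11^2 = 121
A[2]^2 = 7^2 = 49
A[3]^2 = 9^2 = 81
A[4]^2 = 11^2 = 121
Sum = 144 + 121 + 49 + 81 + 121 = 516

516


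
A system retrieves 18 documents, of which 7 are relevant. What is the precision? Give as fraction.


Precision = relevant_retrieved / total_retrieved
= 7 / 18
= 7 / (7 + 11)
= 7/18

7/18


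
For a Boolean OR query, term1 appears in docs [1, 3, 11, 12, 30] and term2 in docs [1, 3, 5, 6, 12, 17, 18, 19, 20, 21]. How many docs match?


Boolean OR: find union of posting lists
term1 docs: [1, 3, 11, 12, 30]
term2 docs: [1, 3, 5, 6, 12, 17, 18, 19, 20, 21]
Union: [1, 3, 5, 6, 11, 12, 17, 18, 19, 20, 21, 30]
|union| = 12

12


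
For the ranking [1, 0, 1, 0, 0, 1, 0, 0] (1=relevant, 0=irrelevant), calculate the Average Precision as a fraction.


Computing P@k for each relevant position:
Position 1: relevant, P@1 = 1/1 = 1
Position 2: not relevant
Position 3: relevant, P@3 = 2/3 = 2/3
Position 4: not relevant
Position 5: not relevant
Position 6: relevant, P@6 = 3/6 = 1/2
Position 7: not relevant
Position 8: not relevant
Sum of P@k = 1 + 2/3 + 1/2 = 13/6
AP = 13/6 / 3 = 13/18

13/18


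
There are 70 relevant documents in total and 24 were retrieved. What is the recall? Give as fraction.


Recall = retrieved_relevant / total_relevant
= 24 / 70
= 24 / (24 + 46)
= 12/35

12/35


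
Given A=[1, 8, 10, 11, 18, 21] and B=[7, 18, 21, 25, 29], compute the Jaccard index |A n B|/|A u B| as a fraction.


A intersect B = [18, 21]
|A intersect B| = 2
A union B = [1, 7, 8, 10, 11, 18, 21, 25, 29]
|A union B| = 9
Jaccard = 2/9 = 2/9

2/9


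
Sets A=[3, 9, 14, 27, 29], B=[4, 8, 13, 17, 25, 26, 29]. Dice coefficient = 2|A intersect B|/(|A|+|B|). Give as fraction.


A intersect B = [29]
|A intersect B| = 1
|A| = 5, |B| = 7
Dice = 2*1 / (5+7)
= 2 / 12 = 1/6

1/6


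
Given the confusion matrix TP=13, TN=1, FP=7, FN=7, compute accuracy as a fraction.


Accuracy = (TP + TN) / (TP + TN + FP + FN)
TP + TN = 13 + 1 = 14
Total = 13 + 1 + 7 + 7 = 28
Accuracy = 14 / 28 = 1/2

1/2


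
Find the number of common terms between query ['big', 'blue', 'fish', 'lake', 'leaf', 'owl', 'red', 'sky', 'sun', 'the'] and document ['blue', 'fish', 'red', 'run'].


Query terms: ['big', 'blue', 'fish', 'lake', 'leaf', 'owl', 'red', 'sky', 'sun', 'the']
Document terms: ['blue', 'fish', 'red', 'run']
Common terms: ['blue', 'fish', 'red']
Overlap count = 3

3


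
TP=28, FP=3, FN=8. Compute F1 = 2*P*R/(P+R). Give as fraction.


F1 = 2 * P * R / (P + R)
P = TP/(TP+FP) = 28/31 = 28/31
R = TP/(TP+FN) = 28/36 = 7/9
2 * P * R = 2 * 28/31 * 7/9 = 392/279
P + R = 28/31 + 7/9 = 469/279
F1 = 392/279 / 469/279 = 56/67

56/67


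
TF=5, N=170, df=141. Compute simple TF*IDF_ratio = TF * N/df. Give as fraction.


TF * (N/df)
= 5 * (170/141)
= 5 * 170/141
= 850/141

850/141


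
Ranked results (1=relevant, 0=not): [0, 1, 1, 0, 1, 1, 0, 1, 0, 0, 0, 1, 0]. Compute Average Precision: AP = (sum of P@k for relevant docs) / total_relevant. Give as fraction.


Computing P@k for each relevant position:
Position 1: not relevant
Position 2: relevant, P@2 = 1/2 = 1/2
Position 3: relevant, P@3 = 2/3 = 2/3
Position 4: not relevant
Position 5: relevant, P@5 = 3/5 = 3/5
Position 6: relevant, P@6 = 4/6 = 2/3
Position 7: not relevant
Position 8: relevant, P@8 = 5/8 = 5/8
Position 9: not relevant
Position 10: not relevant
Position 11: not relevant
Position 12: relevant, P@12 = 6/12 = 1/2
Position 13: not relevant
Sum of P@k = 1/2 + 2/3 + 3/5 + 2/3 + 5/8 + 1/2 = 427/120
AP = 427/120 / 6 = 427/720

427/720


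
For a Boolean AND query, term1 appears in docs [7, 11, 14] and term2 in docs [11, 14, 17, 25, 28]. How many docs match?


Boolean AND: find intersection of posting lists
term1 docs: [7, 11, 14]
term2 docs: [11, 14, 17, 25, 28]
Intersection: [11, 14]
|intersection| = 2

2


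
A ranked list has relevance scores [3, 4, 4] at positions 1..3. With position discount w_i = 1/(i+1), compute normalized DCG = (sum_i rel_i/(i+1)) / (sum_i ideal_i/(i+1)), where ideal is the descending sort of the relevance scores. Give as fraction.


Position discount weights w_i = 1/(i+1) for i=1..3:
Weights = [1/2, 1/3, 1/4]
Actual relevance: [3, 4, 4]
DCG = 3/2 + 4/3 + 4/4 = 23/6
Ideal relevance (sorted desc): [4, 4, 3]
Ideal DCG = 4/2 + 4/3 + 3/4 = 49/12
nDCG = DCG / ideal_DCG = 23/6 / 49/12 = 46/49

46/49


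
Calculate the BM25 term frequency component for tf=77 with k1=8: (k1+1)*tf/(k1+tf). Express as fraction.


BM25 TF component = (k1+1)*tf / (k1+tf)
k1 = 8, tf = 77
Numerator = (8+1)*77 = 693
Denominator = 8 + 77 = 85
= 693/85 = 693/85

693/85


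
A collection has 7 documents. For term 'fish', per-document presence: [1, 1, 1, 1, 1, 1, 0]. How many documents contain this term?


Checking each document for 'fish':
Doc 1: present
Doc 2: present
Doc 3: present
Doc 4: present
Doc 5: present
Doc 6: present
Doc 7: absent
df = sum of presences = 1 + 1 + 1 + 1 + 1 + 1 + 0 = 6

6


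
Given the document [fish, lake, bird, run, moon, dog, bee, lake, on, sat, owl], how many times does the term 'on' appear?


Document has 11 words
Scanning for 'on':
Found at positions: [8]
Count = 1

1


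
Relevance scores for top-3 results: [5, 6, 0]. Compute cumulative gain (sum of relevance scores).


Cumulative Gain = sum of relevance scores
Position 1: rel=5, running sum=5
Position 2: rel=6, running sum=11
Position 3: rel=0, running sum=11
CG = 11

11


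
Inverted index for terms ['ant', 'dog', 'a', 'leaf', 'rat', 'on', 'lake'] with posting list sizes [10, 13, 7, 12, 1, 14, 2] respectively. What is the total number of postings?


Summing posting list sizes:
'ant': 10 postings
'dog': 13 postings
'a': 7 postings
'leaf': 12 postings
'rat': 1 postings
'on': 14 postings
'lake': 2 postings
Total = 10 + 13 + 7 + 12 + 1 + 14 + 2 = 59

59


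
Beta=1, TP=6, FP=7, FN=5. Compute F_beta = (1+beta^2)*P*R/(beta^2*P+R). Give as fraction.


P = TP/(TP+FP) = 6/13 = 6/13
R = TP/(TP+FN) = 6/11 = 6/11
beta^2 = 1^2 = 1
(1 + beta^2) = 2
Numerator = (1+beta^2)*P*R = 72/143
Denominator = beta^2*P + R = 6/13 + 6/11 = 144/143
F_beta = 1/2

1/2
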